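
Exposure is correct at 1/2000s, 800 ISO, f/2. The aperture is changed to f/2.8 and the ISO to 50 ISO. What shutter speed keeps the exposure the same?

Aperture: f/2 → f/2.8 — 1 stop smaller aperture (darker).
ISO: 800 → 400 → 200 → 100 → 50 — 4 stops dropped (darker).
Net change so far: 5 stops darker. Offset with the shutter speed: 1/2000 → 1/1000 → 1/500 → 1/250 → 1/125 → 1/60.

1/60s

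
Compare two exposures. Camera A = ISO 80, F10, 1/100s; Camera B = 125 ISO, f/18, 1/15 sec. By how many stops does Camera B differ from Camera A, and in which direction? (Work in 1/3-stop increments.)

Aperture: f/10 → f/11 → f/13 → f/14 → f/16 → f/18 — 1 2/3 stops smaller aperture (darker).
Shutter speed: 1/100 → 1/80 → 1/60 → 1/50 → 1/40 → 1/30 → 1/25 → 1/20 → 1/15 — 2 2/3 stops slower (brighter).
ISO: 80 → 100 → 125 — 2/3 stop higher (brighter).
Net: −1 2/3 +2 2/3 +2/3 = +1 2/3 stops.

1 2/3 stops brighter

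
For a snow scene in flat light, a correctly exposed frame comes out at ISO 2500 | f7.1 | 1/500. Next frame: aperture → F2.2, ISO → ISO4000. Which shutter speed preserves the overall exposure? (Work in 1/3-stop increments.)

1/8000s

Aperture: f/7.1 → f/6.3 → f/5.6 → f/5 → f/4.5 → f/4 → f/3.5 → f/3.2 → f/2.8 → f/2.5 → f/2.2 — 3 1/3 stops larger aperture (brighter).
ISO: 2500 → 3200 → 4000 — 2/3 stop raised (brighter).
Net change so far: 4 stops brighter. Offset with the shutter speed: 1/500 → 1/640 → 1/800 → 1/1000 → 1/1250 → 1/1600 → 1/2000 → 1/2500 → 1/3200 → 1/4000 → 1/5000 → 1/6400 → 1/8000.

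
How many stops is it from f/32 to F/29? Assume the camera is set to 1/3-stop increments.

f/32 → f/29 — count the steps: 1 third-stops = 1/3 stop.

1/3 stop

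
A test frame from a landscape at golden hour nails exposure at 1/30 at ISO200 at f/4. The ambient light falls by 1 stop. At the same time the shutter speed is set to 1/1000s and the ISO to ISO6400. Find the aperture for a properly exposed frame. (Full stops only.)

Scene light: 1 stop darker.
Shutter speed: 1/30 → 1/60 → 1/125 → 1/250 → 1/500 → 1/1000 — 5 stops shorter (darker).
ISO: 200 → 400 → 800 → 1600 → 3200 → 6400 — 5 stops higher (brighter).
Net so far: 1 stop darker. Aperture: f/4 → f/2.8.

f/2.8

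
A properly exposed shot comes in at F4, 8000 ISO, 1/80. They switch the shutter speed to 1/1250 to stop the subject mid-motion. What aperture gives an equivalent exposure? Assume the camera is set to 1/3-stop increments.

f/1.0

Shutter speed: 1/80 → 1/100 → 1/125 → 1/160 → 1/200 → 1/250 → 1/320 → 1/400 → 1/500 → 1/640 → 1/800 → 1/1000 → 1/1250 — 4 stops shorter (darker).
Need 4 stops brighter from the aperture: f/4 → f/3.5 → f/3.2 → f/2.8 → f/2.5 → f/2.2 → f/2 → f/1.8 → f/1.6 → f/1.4 → f/1.2 → f/1.1 → f/1.0.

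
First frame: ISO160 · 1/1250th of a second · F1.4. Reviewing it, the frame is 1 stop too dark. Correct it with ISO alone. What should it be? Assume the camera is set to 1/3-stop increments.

Underexposed by 1 stop → need 1 stop brighter.
ISO: 160 → 200 → 250 → 320.

ISO 320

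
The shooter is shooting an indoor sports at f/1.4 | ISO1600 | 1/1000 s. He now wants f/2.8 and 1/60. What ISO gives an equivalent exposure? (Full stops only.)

Aperture: f/1.4 → f/2 → f/2.8 — 2 stops narrower (darker).
Shutter speed: 1/1000 → 1/500 → 1/250 → 1/125 → 1/60 — 4 stops slower (brighter).
Net change so far: 2 stops brighter. Offset with the ISO: 1600 → 800 → 400.

ISO 400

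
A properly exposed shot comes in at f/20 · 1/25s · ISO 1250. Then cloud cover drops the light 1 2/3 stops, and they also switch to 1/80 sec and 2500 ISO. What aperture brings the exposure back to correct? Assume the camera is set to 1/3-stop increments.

Scene light: 1 2/3 stops darker.
Shutter speed: 1/25 → 1/30 → 1/40 → 1/50 → 1/60 → 1/80 — 1 2/3 stops faster (darker).
ISO: 1250 → 1600 → 2000 → 2500 — 1 stop raised (brighter).
Net so far: 2 1/3 stops darker. Aperture: f/20 → f/18 → f/16 → f/14 → f/13 → f/11 → f/10 → f/9.

f/9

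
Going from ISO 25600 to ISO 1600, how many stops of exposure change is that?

25600 → 12800 → 6400 → 3200 → 1600 — count the steps: 4 stops.

4 stops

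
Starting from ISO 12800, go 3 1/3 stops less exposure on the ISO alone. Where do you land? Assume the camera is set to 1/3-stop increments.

ISO: 12800 → 10000 → 8000 → 6400 → 5000 → 4000 → 3200 → 2500 → 2000 → 1600 → 1250 — 3 1/3 stops dropped (darker).

ISO 1250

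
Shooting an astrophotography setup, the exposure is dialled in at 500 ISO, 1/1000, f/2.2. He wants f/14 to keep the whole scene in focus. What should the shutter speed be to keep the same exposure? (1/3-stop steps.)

1/25s

Aperture: f/2.2 → f/2.5 → f/2.8 → f/3.2 → f/3.5 → f/4 → f/4.5 → f/5 → f/5.6 → f/6.3 → f/7.1 → f/8 → f/9 → f/10 → f/11 → f/13 → f/14 — 5 1/3 stops smaller aperture (darker).
Need 5 1/3 stops brighter from the shutter speed: 1/1000 → 1/800 → 1/640 → 1/500 → 1/400 → 1/320 → 1/250 → 1/200 → 1/160 → 1/125 → 1/100 → 1/80 → 1/60 → 1/50 → 1/40 → 1/30 → 1/25.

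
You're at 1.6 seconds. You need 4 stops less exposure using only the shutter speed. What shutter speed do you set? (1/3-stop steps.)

1/10s

Shutter speed: 1.6 → 1.3 → 1 → 0.8 → 0.6 → 0.5 → 0.4 → 0.3 → 1/4 → 1/5 → 1/6 → 1/8 → 1/10 — 4 stops faster (darker).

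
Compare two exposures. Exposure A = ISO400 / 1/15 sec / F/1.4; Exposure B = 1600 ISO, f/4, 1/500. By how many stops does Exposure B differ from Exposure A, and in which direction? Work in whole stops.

6 stops darker

Aperture: f/1.4 → f/2 → f/2.8 → f/4 — 3 stops narrower (darker).
Shutter speed: 1/15 → 1/30 → 1/60 → 1/125 → 1/250 → 1/500 — 5 stops shorter (darker).
ISO: 400 → 800 → 1600 — 2 stops raised (brighter).
Net: −3 −5 +2 = −6 stops.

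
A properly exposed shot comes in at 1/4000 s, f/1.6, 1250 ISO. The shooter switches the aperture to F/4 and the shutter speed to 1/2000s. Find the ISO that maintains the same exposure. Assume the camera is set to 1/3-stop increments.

ISO 4000

Aperture: f/1.6 → f/1.8 → f/2 → f/2.2 → f/2.5 → f/2.8 → f/3.2 → f/3.5 → f/4 — 2 2/3 stops stopped down (darker).
Shutter speed: 1/4000 → 1/3200 → 1/2500 → 1/2000 — 1 stop longer (brighter).
Net change so far: 1 2/3 stops darker. Offset with the ISO: 1250 → 1600 → 2000 → 2500 → 3200 → 4000.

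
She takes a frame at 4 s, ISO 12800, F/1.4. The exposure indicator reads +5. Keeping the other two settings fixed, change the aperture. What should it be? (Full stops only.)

f/8

Overexposed by 5 stops → need 5 stops darker.
Aperture: f/1.4 → f/2 → f/2.8 → f/4 → f/5.6 → f/8.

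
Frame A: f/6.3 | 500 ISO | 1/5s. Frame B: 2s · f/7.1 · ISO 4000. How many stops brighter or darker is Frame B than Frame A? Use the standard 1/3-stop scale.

6 stops brighter

Aperture: f/6.3 → f/7.1 — 1/3 stop smaller aperture (darker).
Shutter speed: 1/5 → 1/4 → 0.3 → 0.4 → 0.5 → 0.6 → 0.8 → 1 → 1.3 → 1.6 → 2 — 3 1/3 stops longer (brighter).
ISO: 500 → 640 → 800 → 1000 → 1250 → 1600 → 2000 → 2500 → 3200 → 4000 — 3 stops higher (brighter).
Net: −1/3 +3 1/3 +3 = +6 stops.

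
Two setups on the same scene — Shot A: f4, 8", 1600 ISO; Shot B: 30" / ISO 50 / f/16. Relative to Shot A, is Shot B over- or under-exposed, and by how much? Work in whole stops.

Aperture: f/4 → f/5.6 → f/8 → f/11 → f/16 — 4 stops narrower (darker).
Shutter speed: 8 → 15 → 30 — 2 stops longer (brighter).
ISO: 1600 → 800 → 400 → 200 → 100 → 50 — 5 stops lower (darker).
Net: −4 +2 −5 = −7 stops.

7 stops darker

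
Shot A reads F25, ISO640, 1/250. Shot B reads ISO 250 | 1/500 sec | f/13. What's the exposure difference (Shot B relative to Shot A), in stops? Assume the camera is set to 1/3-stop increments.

Aperture: f/25 → f/22 → f/20 → f/18 → f/16 → f/14 → f/13 — 2 stops larger aperture (brighter).
Shutter speed: 1/250 → 1/320 → 1/400 → 1/500 — 1 stop faster (darker).
ISO: 640 → 500 → 400 → 320 → 250 — 1 1/3 stops lower (darker).
Net: +2 −1 −1 1/3 = −1/3 stops.

1/3 stop darker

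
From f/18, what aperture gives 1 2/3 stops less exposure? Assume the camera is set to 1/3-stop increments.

f/32

Aperture: f/18 → f/20 → f/22 → f/25 → f/29 → f/32 — 1 2/3 stops smaller aperture (darker).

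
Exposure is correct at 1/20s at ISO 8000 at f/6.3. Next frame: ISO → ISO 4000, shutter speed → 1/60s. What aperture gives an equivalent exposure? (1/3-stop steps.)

f/2.5

ISO: 8000 → 6400 → 5000 → 4000 — 1 stop lower (darker).
Shutter speed: 1/20 → 1/25 → 1/30 → 1/40 → 1/50 → 1/60 — 1 2/3 stops faster (darker).
Net change so far: 2 2/3 stops darker. Offset with the aperture: f/6.3 → f/5.6 → f/5 → f/4.5 → f/4 → f/3.5 → f/3.2 → f/2.8 → f/2.5.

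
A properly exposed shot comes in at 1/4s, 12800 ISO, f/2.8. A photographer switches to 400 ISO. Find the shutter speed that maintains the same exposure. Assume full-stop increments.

ISO: 12800 → 6400 → 3200 → 1600 → 800 → 400 — 5 stops lower (darker).
Need 5 stops brighter from the shutter speed: 1/4 → 1/2 → 1 → 2 → 4 → 8.

8 s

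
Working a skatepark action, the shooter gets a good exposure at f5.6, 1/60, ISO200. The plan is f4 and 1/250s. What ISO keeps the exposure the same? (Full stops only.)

Aperture: f/5.6 → f/4 — 1 stop larger aperture (brighter).
Shutter speed: 1/60 → 1/125 → 1/250 — 2 stops shorter (darker).
Net change so far: 1 stop darker. Offset with the ISO: 200 → 400.

ISO 400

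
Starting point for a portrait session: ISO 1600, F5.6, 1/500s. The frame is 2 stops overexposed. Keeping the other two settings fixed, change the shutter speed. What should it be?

1/2000s

Overexposed by 2 stops → need 2 stops darker.
Shutter speed: 1/500 → 1/1000 → 1/2000.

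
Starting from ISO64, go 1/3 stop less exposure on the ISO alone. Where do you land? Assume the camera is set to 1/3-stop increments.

ISO 50

ISO: 64 → 50 — 1/3 stop lower (darker).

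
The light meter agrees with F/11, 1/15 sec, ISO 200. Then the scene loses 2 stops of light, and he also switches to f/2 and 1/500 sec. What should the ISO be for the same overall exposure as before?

ISO 800

Scene light: 2 stops darker.
Aperture: f/11 → f/8 → f/5.6 → f/4 → f/2.8 → f/2 — 5 stops opened up (brighter).
Shutter speed: 1/15 → 1/30 → 1/60 → 1/125 → 1/250 → 1/500 — 5 stops shorter (darker).
Net so far: 2 stops darker. ISO: 200 → 400 → 800.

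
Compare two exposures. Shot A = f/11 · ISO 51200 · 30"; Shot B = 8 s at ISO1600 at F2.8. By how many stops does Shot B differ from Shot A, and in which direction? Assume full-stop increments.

3 stops darker

Aperture: f/11 → f/8 → f/5.6 → f/4 → f/2.8 — 4 stops larger aperture (brighter).
Shutter speed: 30 → 15 → 8 — 2 stops faster (darker).
ISO: 51200 → 25600 → 12800 → 6400 → 3200 → 1600 — 5 stops dropped (darker).
Net: +4 −2 −5 = −3 stops.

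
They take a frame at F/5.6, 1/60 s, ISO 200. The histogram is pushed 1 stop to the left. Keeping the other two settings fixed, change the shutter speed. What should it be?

1/30s

Underexposed by 1 stop → need 1 stop brighter.
Shutter speed: 1/60 → 1/30.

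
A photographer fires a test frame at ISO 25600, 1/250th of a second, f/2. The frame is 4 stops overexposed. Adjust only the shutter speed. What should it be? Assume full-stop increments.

1/4000s

Overexposed by 4 stops → need 4 stops darker.
Shutter speed: 1/250 → 1/500 → 1/1000 → 1/2000 → 1/4000.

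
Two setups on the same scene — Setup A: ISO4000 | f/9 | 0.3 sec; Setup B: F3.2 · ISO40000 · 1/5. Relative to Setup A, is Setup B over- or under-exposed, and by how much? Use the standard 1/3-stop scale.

5 2/3 stops brighter

Aperture: f/9 → f/8 → f/7.1 → f/6.3 → f/5.6 → f/5 → f/4.5 → f/4 → f/3.5 → f/3.2 — 3 stops larger aperture (brighter).
Shutter speed: 0.3 → 1/4 → 1/5 — 2/3 stop faster (darker).
ISO: 4000 → 5000 → 6400 → 8000 → 10000 → 12800 → 16000 → 20000 → 25600 → 32000 → 40000 — 3 1/3 stops higher (brighter).
Net: +3 −2/3 +3 1/3 = +5 2/3 stops.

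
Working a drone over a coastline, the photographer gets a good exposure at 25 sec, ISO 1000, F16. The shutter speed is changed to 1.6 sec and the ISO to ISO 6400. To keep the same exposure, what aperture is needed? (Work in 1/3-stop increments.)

f/10

Shutter speed: 25 → 20 → 15 → 13 → 10 → 8 → 6 → 5 → 4 → 3.2 → 2.5 → 2 → 1.6 — 4 stops shorter (darker).
ISO: 1000 → 1250 → 1600 → 2000 → 2500 → 3200 → 4000 → 5000 → 6400 — 2 2/3 stops raised (brighter).
Net change so far: 1 1/3 stops darker. Offset with the aperture: f/16 → f/14 → f/13 → f/11 → f/10.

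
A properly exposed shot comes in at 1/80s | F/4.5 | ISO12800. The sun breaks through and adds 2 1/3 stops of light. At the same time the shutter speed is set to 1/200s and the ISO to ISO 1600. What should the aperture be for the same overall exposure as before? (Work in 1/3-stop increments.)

Scene light: 2 1/3 stops brighter.
Shutter speed: 1/80 → 1/100 → 1/125 → 1/160 → 1/200 — 1 1/3 stops shorter (darker).
ISO: 12800 → 10000 → 8000 → 6400 → 5000 → 4000 → 3200 → 2500 → 2000 → 1600 — 3 stops dropped (darker).
Net so far: 2 stops darker. Aperture: f/4.5 → f/4 → f/3.5 → f/3.2 → f/2.8 → f/2.5 → f/2.2.

f/2.2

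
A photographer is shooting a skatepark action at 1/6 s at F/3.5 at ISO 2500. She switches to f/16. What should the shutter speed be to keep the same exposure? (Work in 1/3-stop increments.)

3.2 s

Aperture: f/3.5 → f/4 → f/4.5 → f/5 → f/5.6 → f/6.3 → f/7.1 → f/8 → f/9 → f/10 → f/11 → f/13 → f/14 → f/16 — 4 1/3 stops smaller aperture (darker).
Need 4 1/3 stops brighter from the shutter speed: 1/6 → 1/5 → 1/4 → 0.3 → 0.4 → 0.5 → 0.6 → 0.8 → 1 → 1.3 → 1.6 → 2 → 2.5 → 3.2.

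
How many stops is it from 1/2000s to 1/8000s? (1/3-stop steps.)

2 stops

1/2000 → 1/2500 → 1/3200 → 1/4000 → 1/5000 → 1/6400 → 1/8000 — count the steps: 6 third-stops = 2 stops.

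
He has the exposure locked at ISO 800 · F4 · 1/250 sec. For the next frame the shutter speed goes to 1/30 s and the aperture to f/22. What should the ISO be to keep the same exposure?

Shutter speed: 1/250 → 1/125 → 1/60 → 1/30 — 3 stops slower (brighter).
Aperture: f/4 → f/5.6 → f/8 → f/11 → f/16 → f/22 — 5 stops smaller aperture (darker).
Net change so far: 2 stops darker. Offset with the ISO: 800 → 1600 → 3200.

ISO 3200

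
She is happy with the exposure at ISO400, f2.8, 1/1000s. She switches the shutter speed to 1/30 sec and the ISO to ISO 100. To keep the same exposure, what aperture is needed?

f/8

Shutter speed: 1/1000 → 1/500 → 1/250 → 1/125 → 1/60 → 1/30 — 5 stops slower (brighter).
ISO: 400 → 200 → 100 — 2 stops dropped (darker).
Net change so far: 3 stops brighter. Offset with the aperture: f/2.8 → f/4 → f/5.6 → f/8.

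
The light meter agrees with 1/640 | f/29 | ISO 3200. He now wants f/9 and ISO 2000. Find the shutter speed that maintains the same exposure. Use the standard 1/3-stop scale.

1/4000s

Aperture: f/29 → f/25 → f/22 → f/20 → f/18 → f/16 → f/14 → f/13 → f/11 → f/10 → f/9 — 3 1/3 stops wider (brighter).
ISO: 3200 → 2500 → 2000 — 2/3 stop dropped (darker).
Net change so far: 2 2/3 stops brighter. Offset with the shutter speed: 1/640 → 1/800 → 1/1000 → 1/1250 → 1/1600 → 1/2000 → 1/2500 → 1/3200 → 1/4000.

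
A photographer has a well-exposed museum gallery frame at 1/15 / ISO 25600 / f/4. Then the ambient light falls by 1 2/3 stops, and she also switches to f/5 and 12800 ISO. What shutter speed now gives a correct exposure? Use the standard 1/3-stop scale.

Scene light: 1 2/3 stops darker.
Aperture: f/4 → f/4.5 → f/5 — 2/3 stop narrower (darker).
ISO: 25600 → 20000 → 16000 → 12800 — 1 stop dropped (darker).
Net so far: 3 1/3 stops darker. Shutter speed: 1/15 → 1/13 → 1/10 → 1/8 → 1/6 → 1/5 → 1/4 → 0.3 → 0.4 → 0.5 → 0.6.

0.6 s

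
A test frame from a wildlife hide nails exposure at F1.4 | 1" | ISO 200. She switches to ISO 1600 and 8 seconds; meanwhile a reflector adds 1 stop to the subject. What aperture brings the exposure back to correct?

f/16

Scene light: 1 stop brighter.
ISO: 200 → 400 → 800 → 1600 — 3 stops higher (brighter).
Shutter speed: 1 → 2 → 4 → 8 — 3 stops slower (brighter).
Net so far: 7 stops brighter. Aperture: f/1.4 → f/2 → f/2.8 → f/4 → f/5.6 → f/8 → f/11 → f/16.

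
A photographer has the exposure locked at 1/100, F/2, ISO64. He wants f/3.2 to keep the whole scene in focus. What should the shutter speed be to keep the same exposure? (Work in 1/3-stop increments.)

1/40s

Aperture: f/2 → f/2.2 → f/2.5 → f/2.8 → f/3.2 — 1 1/3 stops smaller aperture (darker).
Need 1 1/3 stops brighter from the shutter speed: 1/100 → 1/80 → 1/60 → 1/50 → 1/40.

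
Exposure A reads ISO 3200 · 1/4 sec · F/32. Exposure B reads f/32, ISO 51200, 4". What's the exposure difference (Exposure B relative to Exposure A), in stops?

8 stops brighter

Aperture: unchanged.
Shutter speed: 1/4 → 1/2 → 1 → 2 → 4 — 4 stops slower (brighter).
ISO: 3200 → 6400 → 12800 → 25600 → 51200 — 4 stops higher (brighter).
Net: +4 +4 = +8 stops.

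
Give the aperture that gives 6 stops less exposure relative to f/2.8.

Aperture: f/2.8 → f/4 → f/5.6 → f/8 → f/11 → f/16 → f/22 — 6 stops smaller aperture (darker).

f/22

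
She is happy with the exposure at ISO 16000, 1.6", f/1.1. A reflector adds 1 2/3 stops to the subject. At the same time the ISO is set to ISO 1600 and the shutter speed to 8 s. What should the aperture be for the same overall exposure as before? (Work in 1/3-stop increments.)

f/1.4

Scene light: 1 2/3 stops brighter.
ISO: 16000 → 12800 → 10000 → 8000 → 6400 → 5000 → 4000 → 3200 → 2500 → 2000 → 1600 — 3 1/3 stops lower (darker).
Shutter speed: 1.6 → 2 → 2.5 → 3.2 → 4 → 5 → 6 → 8 — 2 1/3 stops longer (brighter).
Net so far: 2/3 stop brighter. Aperture: f/1.1 → f/1.2 → f/1.4.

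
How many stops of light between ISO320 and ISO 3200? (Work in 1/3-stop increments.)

320 → 400 → 500 → 640 → 800 → 1000 → 1250 → 1600 → 2000 → 2500 → 3200 — count the steps: 10 third-stops = 3 1/3 stops.

3 1/3 stops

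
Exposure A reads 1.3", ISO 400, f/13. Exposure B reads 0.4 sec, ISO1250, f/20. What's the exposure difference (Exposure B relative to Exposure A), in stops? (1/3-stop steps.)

1 1/3 stops darker

Aperture: f/13 → f/14 → f/16 → f/18 → f/20 — 1 1/3 stops narrower (darker).
Shutter speed: 1.3 → 1 → 0.8 → 0.6 → 0.5 → 0.4 — 1 2/3 stops faster (darker).
ISO: 400 → 500 → 640 → 800 → 1000 → 1250 — 1 2/3 stops higher (brighter).
Net: −1 1/3 −1 2/3 +1 2/3 = −1 1/3 stops.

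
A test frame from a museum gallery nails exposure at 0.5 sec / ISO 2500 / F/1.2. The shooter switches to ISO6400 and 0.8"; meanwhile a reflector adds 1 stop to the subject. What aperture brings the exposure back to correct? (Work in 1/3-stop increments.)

f/3.5

Scene light: 1 stop brighter.
ISO: 2500 → 3200 → 4000 → 5000 → 6400 — 1 1/3 stops higher (brighter).
Shutter speed: 0.5 → 0.6 → 0.8 — 2/3 stop longer (brighter).
Net so far: 3 stops brighter. Aperture: f/1.2 → f/1.4 → f/1.6 → f/1.8 → f/2 → f/2.2 → f/2.5 → f/2.8 → f/3.2 → f/3.5.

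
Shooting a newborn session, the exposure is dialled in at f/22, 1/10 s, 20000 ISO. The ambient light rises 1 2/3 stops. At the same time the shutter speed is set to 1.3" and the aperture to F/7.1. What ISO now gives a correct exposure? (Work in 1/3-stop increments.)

Scene light: 1 2/3 stops brighter.
Shutter speed: 1/10 → 1/8 → 1/6 → 1/5 → 1/4 → 0.3 → 0.4 → 0.5 → 0.6 → 0.8 → 1 → 1.3 — 3 2/3 stops slower (brighter).
Aperture: f/22 → f/20 → f/18 → f/16 → f/14 → f/13 → f/11 → f/10 → f/9 → f/8 → f/7.1 — 3 1/3 stops wider (brighter).
Net so far: 8 2/3 stops brighter. ISO: 20000 → 16000 → 12800 → 10000 → 8000 → 6400 → 5000 → 4000 → 3200 → 2500 → 2000 → 1600 → 1250 → 1000 → 800 → 640 → 500 → 400 → 320 → 250 → 200 → 160 → 125 → 100 → 80 → 64 → 50.

ISO 50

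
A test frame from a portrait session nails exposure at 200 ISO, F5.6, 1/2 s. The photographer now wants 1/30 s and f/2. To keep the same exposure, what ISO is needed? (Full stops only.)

ISO 400

Shutter speed: 1/2 → 1/4 → 1/8 → 1/15 → 1/30 — 4 stops shorter (darker).
Aperture: f/5.6 → f/4 → f/2.8 → f/2 — 3 stops opened up (brighter).
Net change so far: 1 stop darker. Offset with the ISO: 200 → 400.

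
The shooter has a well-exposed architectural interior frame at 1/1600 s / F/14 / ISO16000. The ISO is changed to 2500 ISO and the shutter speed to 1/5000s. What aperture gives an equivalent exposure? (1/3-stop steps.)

f/3.2

ISO: 16000 → 12800 → 10000 → 8000 → 6400 → 5000 → 4000 → 3200 → 2500 — 2 2/3 stops lower (darker).
Shutter speed: 1/1600 → 1/2000 → 1/2500 → 1/3200 → 1/4000 → 1/5000 — 1 2/3 stops faster (darker).
Net change so far: 4 1/3 stops darker. Offset with the aperture: f/14 → f/13 → f/11 → f/10 → f/9 → f/8 → f/7.1 → f/6.3 → f/5.6 → f/5 → f/4.5 → f/4 → f/3.5 → f/3.2.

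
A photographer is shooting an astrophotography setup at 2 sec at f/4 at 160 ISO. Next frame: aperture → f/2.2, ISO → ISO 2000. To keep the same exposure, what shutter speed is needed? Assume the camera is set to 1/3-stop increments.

Aperture: f/4 → f/3.5 → f/3.2 → f/2.8 → f/2.5 → f/2.2 — 1 2/3 stops opened up (brighter).
ISO: 160 → 200 → 250 → 320 → 400 → 500 → 640 → 800 → 1000 → 1250 → 1600 → 2000 — 3 2/3 stops higher (brighter).
Net change so far: 5 1/3 stops brighter. Offset with the shutter speed: 2 → 1.6 → 1.3 → 1 → 0.8 → 0.6 → 0.5 → 0.4 → 0.3 → 1/4 → 1/5 → 1/6 → 1/8 → 1/10 → 1/13 → 1/15 → 1/20.

1/20s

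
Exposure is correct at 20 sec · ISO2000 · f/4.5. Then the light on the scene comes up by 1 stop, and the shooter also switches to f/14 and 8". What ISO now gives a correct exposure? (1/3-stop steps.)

Scene light: 1 stop brighter.
Aperture: f/4.5 → f/5 → f/5.6 → f/6.3 → f/7.1 → f/8 → f/9 → f/10 → f/11 → f/13 → f/14 — 3 1/3 stops narrower (darker).
Shutter speed: 20 → 15 → 13 → 10 → 8 — 1 1/3 stops shorter (darker).
Net so far: 3 2/3 stops darker. ISO: 2000 → 2500 → 3200 → 4000 → 5000 → 6400 → 8000 → 10000 → 12800 → 16000 → 20000 → 25600.

ISO 25600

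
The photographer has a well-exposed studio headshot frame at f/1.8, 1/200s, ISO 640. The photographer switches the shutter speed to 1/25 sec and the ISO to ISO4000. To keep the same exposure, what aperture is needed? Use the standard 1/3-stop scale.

Shutter speed: 1/200 → 1/160 → 1/125 → 1/100 → 1/80 → 1/60 → 1/50 → 1/40 → 1/30 → 1/25 — 3 stops slower (brighter).
ISO: 640 → 800 → 1000 → 1250 → 1600 → 2000 → 2500 → 3200 → 4000 — 2 2/3 stops raised (brighter).
Net change so far: 5 2/3 stops brighter. Offset with the aperture: f/1.8 → f/2 → f/2.2 → f/2.5 → f/2.8 → f/3.2 → f/3.5 → f/4 → f/4.5 → f/5 → f/5.6 → f/6.3 → f/7.1 → f/8 → f/9 → f/10 → f/11 → f/13.

f/13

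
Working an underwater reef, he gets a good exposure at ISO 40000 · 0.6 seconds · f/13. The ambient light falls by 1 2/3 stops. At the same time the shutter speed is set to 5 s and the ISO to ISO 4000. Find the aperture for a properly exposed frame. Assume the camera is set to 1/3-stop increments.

Scene light: 1 2/3 stops darker.
Shutter speed: 0.6 → 0.8 → 1 → 1.3 → 1.6 → 2 → 2.5 → 3.2 → 4 → 5 — 3 stops slower (brighter).
ISO: 40000 → 32000 → 25600 → 20000 → 16000 → 12800 → 10000 → 8000 → 6400 → 5000 → 4000 — 3 1/3 stops dropped (darker).
Net so far: 2 stops darker. Aperture: f/13 → f/11 → f/10 → f/9 → f/8 → f/7.1 → f/6.3.

f/6.3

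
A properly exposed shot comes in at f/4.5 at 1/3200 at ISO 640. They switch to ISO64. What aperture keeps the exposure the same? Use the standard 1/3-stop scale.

f/1.4

ISO: 640 → 500 → 400 → 320 → 250 → 200 → 160 → 125 → 100 → 80 → 64 — 3 1/3 stops lower (darker).
Need 3 1/3 stops brighter from the aperture: f/4.5 → f/4 → f/3.5 → f/3.2 → f/2.8 → f/2.5 → f/2.2 → f/2 → f/1.8 → f/1.6 → f/1.4.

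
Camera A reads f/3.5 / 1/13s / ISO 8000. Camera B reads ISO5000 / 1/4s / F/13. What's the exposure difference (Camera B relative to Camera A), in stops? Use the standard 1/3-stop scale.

Aperture: f/3.5 → f/4 → f/4.5 → f/5 → f/5.6 → f/6.3 → f/7.1 → f/8 → f/9 → f/10 → f/11 → f/13 — 3 2/3 stops narrower (darker).
Shutter speed: 1/13 → 1/10 → 1/8 → 1/6 → 1/5 → 1/4 — 1 2/3 stops slower (brighter).
ISO: 8000 → 6400 → 5000 — 2/3 stop dropped (darker).
Net: −3 2/3 +1 2/3 −2/3 = −2 2/3 stops.

2 2/3 stops darker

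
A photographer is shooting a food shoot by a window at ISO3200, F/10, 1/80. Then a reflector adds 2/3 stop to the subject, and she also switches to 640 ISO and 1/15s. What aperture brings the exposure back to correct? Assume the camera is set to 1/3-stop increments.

f/13

Scene light: 2/3 stop brighter.
ISO: 3200 → 2500 → 2000 → 1600 → 1250 → 1000 → 800 → 640 — 2 1/3 stops dropped (darker).
Shutter speed: 1/80 → 1/60 → 1/50 → 1/40 → 1/30 → 1/25 → 1/20 → 1/15 — 2 1/3 stops slower (brighter).
Net so far: 2/3 stop brighter. Aperture: f/10 → f/11 → f/13.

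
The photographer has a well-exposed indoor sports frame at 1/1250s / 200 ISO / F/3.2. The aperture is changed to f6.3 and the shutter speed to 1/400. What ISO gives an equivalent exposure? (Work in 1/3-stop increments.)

ISO 250

Aperture: f/3.2 → f/3.5 → f/4 → f/4.5 → f/5 → f/5.6 → f/6.3 — 2 stops narrower (darker).
Shutter speed: 1/1250 → 1/1000 → 1/800 → 1/640 → 1/500 → 1/400 — 1 2/3 stops slower (brighter).
Net change so far: 1/3 stop darker. Offset with the ISO: 200 → 250.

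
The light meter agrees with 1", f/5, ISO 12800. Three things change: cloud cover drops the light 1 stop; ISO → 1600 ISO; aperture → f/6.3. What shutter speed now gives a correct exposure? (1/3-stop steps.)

25 s

Scene light: 1 stop darker.
ISO: 12800 → 10000 → 8000 → 6400 → 5000 → 4000 → 3200 → 2500 → 2000 → 1600 — 3 stops dropped (darker).
Aperture: f/5 → f/5.6 → f/6.3 — 2/3 stop stopped down (darker).
Net so far: 4 2/3 stops darker. Shutter speed: 1 → 1.3 → 1.6 → 2 → 2.5 → 3.2 → 4 → 5 → 6 → 8 → 10 → 13 → 15 → 20 → 25.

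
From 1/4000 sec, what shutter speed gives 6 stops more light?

1/60s

Shutter speed: 1/4000 → 1/2000 → 1/1000 → 1/500 → 1/250 → 1/125 → 1/60 — 6 stops slower (brighter).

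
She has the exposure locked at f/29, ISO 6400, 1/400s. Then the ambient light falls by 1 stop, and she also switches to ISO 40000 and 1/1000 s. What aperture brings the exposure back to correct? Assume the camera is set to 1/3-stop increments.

f/32

Scene light: 1 stop darker.
ISO: 6400 → 8000 → 10000 → 12800 → 16000 → 20000 → 25600 → 32000 → 40000 — 2 2/3 stops higher (brighter).
Shutter speed: 1/400 → 1/500 → 1/640 → 1/800 → 1/1000 — 1 1/3 stops shorter (darker).
Net so far: 1/3 stop brighter. Aperture: f/29 → f/32.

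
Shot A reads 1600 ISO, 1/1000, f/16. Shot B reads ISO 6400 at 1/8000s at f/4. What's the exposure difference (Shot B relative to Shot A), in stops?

Aperture: f/16 → f/11 → f/8 → f/5.6 → f/4 — 4 stops opened up (brighter).
Shutter speed: 1/1000 → 1/2000 → 1/4000 → 1/8000 — 3 stops faster (darker).
ISO: 1600 → 3200 → 6400 — 2 stops raised (brighter).
Net: +4 −3 +2 = +3 stops.

3 stops brighter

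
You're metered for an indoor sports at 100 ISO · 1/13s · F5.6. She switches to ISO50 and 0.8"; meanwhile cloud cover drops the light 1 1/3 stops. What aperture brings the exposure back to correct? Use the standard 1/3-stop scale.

f/8

Scene light: 1 1/3 stops darker.
ISO: 100 → 80 → 64 → 50 — 1 stop lower (darker).
Shutter speed: 1/13 → 1/10 → 1/8 → 1/6 → 1/5 → 1/4 → 0.3 → 0.4 → 0.5 → 0.6 → 0.8 — 3 1/3 stops longer (brighter).
Net so far: 1 stop brighter. Aperture: f/5.6 → f/6.3 → f/7.1 → f/8.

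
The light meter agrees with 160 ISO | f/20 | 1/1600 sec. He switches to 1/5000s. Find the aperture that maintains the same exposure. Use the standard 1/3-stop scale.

Shutter speed: 1/1600 → 1/2000 → 1/2500 → 1/3200 → 1/4000 → 1/5000 — 1 2/3 stops shorter (darker).
Need 1 2/3 stops brighter from the aperture: f/20 → f/18 → f/16 → f/14 → f/13 → f/11.

f/11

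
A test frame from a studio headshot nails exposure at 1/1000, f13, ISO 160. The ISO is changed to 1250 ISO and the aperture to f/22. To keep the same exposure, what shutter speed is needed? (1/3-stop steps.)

ISO: 160 → 200 → 250 → 320 → 400 → 500 → 640 → 800 → 1000 → 1250 — 3 stops higher (brighter).
Aperture: f/13 → f/14 → f/16 → f/18 → f/20 → f/22 — 1 2/3 stops smaller aperture (darker).
Net change so far: 1 1/3 stops brighter. Offset with the shutter speed: 1/1000 → 1/1250 → 1/1600 → 1/2000 → 1/2500.

1/2500s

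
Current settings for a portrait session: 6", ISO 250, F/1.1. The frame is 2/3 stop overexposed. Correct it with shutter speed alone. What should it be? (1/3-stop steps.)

Overexposed by 2/3 stop → need 2/3 stop darker.
Shutter speed: 6 → 5 → 4.

4 s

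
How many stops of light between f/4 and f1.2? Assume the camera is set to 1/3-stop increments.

3 1/3 stops

f/4 → f/3.5 → f/3.2 → f/2.8 → f/2.5 → f/2.2 → f/2 → f/1.8 → f/1.6 → f/1.4 → f/1.2 — count the steps: 10 third-stops = 3 1/3 stops.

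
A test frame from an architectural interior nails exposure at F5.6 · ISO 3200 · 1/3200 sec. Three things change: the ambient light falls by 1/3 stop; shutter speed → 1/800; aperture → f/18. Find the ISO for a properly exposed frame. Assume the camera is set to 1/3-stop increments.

Scene light: 1/3 stop darker.
Shutter speed: 1/3200 → 1/2500 → 1/2000 → 1/1600 → 1/1250 → 1/1000 → 1/800 — 2 stops slower (brighter).
Aperture: f/5.6 → f/6.3 → f/7.1 → f/8 → f/9 → f/10 → f/11 → f/13 → f/14 → f/16 → f/18 — 3 1/3 stops narrower (darker).
Net so far: 1 2/3 stops darker. ISO: 3200 → 4000 → 5000 → 6400 → 8000 → 10000.

ISO 10000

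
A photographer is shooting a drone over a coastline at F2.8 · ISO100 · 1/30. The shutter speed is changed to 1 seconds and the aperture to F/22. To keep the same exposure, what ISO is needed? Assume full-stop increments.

ISO 200

Shutter speed: 1/30 → 1/15 → 1/8 → 1/4 → 1/2 → 1 — 5 stops longer (brighter).
Aperture: f/2.8 → f/4 → f/5.6 → f/8 → f/11 → f/16 → f/22 — 6 stops smaller aperture (darker).
Net change so far: 1 stop darker. Offset with the ISO: 100 → 200.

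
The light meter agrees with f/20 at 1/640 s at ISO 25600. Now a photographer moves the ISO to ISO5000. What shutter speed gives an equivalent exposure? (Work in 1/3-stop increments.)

1/125s

ISO: 25600 → 20000 → 16000 → 12800 → 10000 → 8000 → 6400 → 5000 — 2 1/3 stops lower (darker).
Need 2 1/3 stops brighter from the shutter speed: 1/640 → 1/500 → 1/400 → 1/320 → 1/250 → 1/200 → 1/160 → 1/125.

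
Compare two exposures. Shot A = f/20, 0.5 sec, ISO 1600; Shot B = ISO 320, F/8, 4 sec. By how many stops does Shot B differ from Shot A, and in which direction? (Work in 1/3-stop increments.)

Aperture: f/20 → f/18 → f/16 → f/14 → f/13 → f/11 → f/10 → f/9 → f/8 — 2 2/3 stops wider (brighter).
Shutter speed: 0.5 → 0.6 → 0.8 → 1 → 1.3 → 1.6 → 2 → 2.5 → 3.2 → 4 — 3 stops slower (brighter).
ISO: 1600 → 1250 → 1000 → 800 → 640 → 500 → 400 → 320 — 2 1/3 stops dropped (darker).
Net: +2 2/3 +3 −2 1/3 = +3 1/3 stops.

3 1/3 stops brighter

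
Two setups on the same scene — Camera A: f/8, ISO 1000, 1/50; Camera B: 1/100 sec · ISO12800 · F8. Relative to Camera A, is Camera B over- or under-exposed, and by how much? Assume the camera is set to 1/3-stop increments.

Aperture: unchanged.
Shutter speed: 1/50 → 1/60 → 1/80 → 1/100 — 1 stop shorter (darker).
ISO: 1000 → 1250 → 1600 → 2000 → 2500 → 3200 → 4000 → 5000 → 6400 → 8000 → 10000 → 12800 — 3 2/3 stops higher (brighter).
Net: −1 +3 2/3 = +2 2/3 stops.

2 2/3 stops brighter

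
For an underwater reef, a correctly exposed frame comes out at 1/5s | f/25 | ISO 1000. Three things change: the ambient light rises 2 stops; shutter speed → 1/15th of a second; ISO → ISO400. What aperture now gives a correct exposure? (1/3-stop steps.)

f/18

Scene light: 2 stops brighter.
Shutter speed: 1/5 → 1/6 → 1/8 → 1/10 → 1/13 → 1/15 — 1 2/3 stops faster (darker).
ISO: 1000 → 800 → 640 → 500 → 400 — 1 1/3 stops lower (darker).
Net so far: 1 stop darker. Aperture: f/25 → f/22 → f/20 → f/18.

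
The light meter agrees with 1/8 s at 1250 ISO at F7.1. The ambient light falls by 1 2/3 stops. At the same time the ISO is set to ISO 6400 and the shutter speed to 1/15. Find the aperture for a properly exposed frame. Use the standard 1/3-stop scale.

f/6.3

Scene light: 1 2/3 stops darker.
ISO: 1250 → 1600 → 2000 → 2500 → 3200 → 4000 → 5000 → 6400 — 2 1/3 stops higher (brighter).
Shutter speed: 1/8 → 1/10 → 1/13 → 1/15 — 1 stop faster (darker).
Net so far: 1/3 stop darker. Aperture: f/7.1 → f/6.3.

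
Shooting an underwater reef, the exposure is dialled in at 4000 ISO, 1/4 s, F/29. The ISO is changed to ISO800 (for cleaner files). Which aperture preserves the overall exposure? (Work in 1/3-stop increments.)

ISO: 4000 → 3200 → 2500 → 2000 → 1600 → 1250 → 1000 → 800 — 2 1/3 stops dropped (darker).
Need 2 1/3 stops brighter from the aperture: f/29 → f/25 → f/22 → f/20 → f/18 → f/16 → f/14 → f/13.

f/13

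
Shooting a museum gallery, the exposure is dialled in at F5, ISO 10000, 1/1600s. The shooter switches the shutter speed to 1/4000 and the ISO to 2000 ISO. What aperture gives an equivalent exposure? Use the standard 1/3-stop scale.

f/1.4

Shutter speed: 1/1600 → 1/2000 → 1/2500 → 1/3200 → 1/4000 — 1 1/3 stops shorter (darker).
ISO: 10000 → 8000 → 6400 → 5000 → 4000 → 3200 → 2500 → 2000 — 2 1/3 stops dropped (darker).
Net change so far: 3 2/3 stops darker. Offset with the aperture: f/5 → f/4.5 → f/4 → f/3.5 → f/3.2 → f/2.8 → f/2.5 → f/2.2 → f/2 → f/1.8 → f/1.6 → f/1.4.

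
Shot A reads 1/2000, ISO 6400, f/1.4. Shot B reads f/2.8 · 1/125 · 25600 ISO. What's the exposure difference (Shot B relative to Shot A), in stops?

4 stops brighter

Aperture: f/1.4 → f/2 → f/2.8 — 2 stops smaller aperture (darker).
Shutter speed: 1/2000 → 1/1000 → 1/500 → 1/250 → 1/125 — 4 stops slower (brighter).
ISO: 6400 → 12800 → 25600 — 2 stops higher (brighter).
Net: −2 +4 +2 = +4 stops.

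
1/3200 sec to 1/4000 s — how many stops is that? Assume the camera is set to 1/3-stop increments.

1/3200 → 1/4000 — count the steps: 1 third-stops = 1/3 stop.

1/3 stop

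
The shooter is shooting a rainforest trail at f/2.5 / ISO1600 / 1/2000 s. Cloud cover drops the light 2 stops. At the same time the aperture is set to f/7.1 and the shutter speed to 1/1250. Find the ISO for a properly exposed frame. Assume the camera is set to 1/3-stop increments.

Scene light: 2 stops darker.
Aperture: f/2.5 → f/2.8 → f/3.2 → f/3.5 → f/4 → f/4.5 → f/5 → f/5.6 → f/6.3 → f/7.1 — 3 stops narrower (darker).
Shutter speed: 1/2000 → 1/1600 → 1/1250 — 2/3 stop slower (brighter).
Net so far: 4 1/3 stops darker. ISO: 1600 → 2000 → 2500 → 3200 → 4000 → 5000 → 6400 → 8000 → 10000 → 12800 → 16000 → 20000 → 25600 → 32000.

ISO 32000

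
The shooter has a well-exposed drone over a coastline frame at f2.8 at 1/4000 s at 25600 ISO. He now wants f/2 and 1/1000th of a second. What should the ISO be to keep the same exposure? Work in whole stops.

Aperture: f/2.8 → f/2 — 1 stop opened up (brighter).
Shutter speed: 1/4000 → 1/2000 → 1/1000 — 2 stops longer (brighter).
Net change so far: 3 stops brighter. Offset with the ISO: 25600 → 12800 → 6400 → 3200.

ISO 3200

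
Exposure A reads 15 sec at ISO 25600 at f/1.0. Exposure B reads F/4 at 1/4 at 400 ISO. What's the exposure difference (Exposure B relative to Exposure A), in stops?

Aperture: f/1.0 → f/1.4 → f/2 → f/2.8 → f/4 — 4 stops narrower (darker).
Shutter speed: 15 → 8 → 4 → 2 → 1 → 1/2 → 1/4 — 6 stops shorter (darker).
ISO: 25600 → 12800 → 6400 → 3200 → 1600 → 800 → 400 — 6 stops lower (darker).
Net: −4 −6 −6 = −16 stops.

16 stops darker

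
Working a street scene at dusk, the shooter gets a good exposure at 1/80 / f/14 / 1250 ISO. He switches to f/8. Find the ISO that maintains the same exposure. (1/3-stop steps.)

ISO 400

Aperture: f/14 → f/13 → f/11 → f/10 → f/9 → f/8 — 1 2/3 stops wider (brighter).
Need 1 2/3 stops darker from the ISO: 1250 → 1000 → 800 → 640 → 500 → 400.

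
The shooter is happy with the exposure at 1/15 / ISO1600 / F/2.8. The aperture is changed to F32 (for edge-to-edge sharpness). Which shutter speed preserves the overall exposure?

8 s

Aperture: f/2.8 → f/4 → f/5.6 → f/8 → f/11 → f/16 → f/22 → f/32 — 7 stops narrower (darker).
Need 7 stops brighter from the shutter speed: 1/15 → 1/8 → 1/4 → 1/2 → 1 → 2 → 4 → 8.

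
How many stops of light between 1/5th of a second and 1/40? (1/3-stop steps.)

1/5 → 1/6 → 1/8 → 1/10 → 1/13 → 1/15 → 1/20 → 1/25 → 1/30 → 1/40 — count the steps: 9 third-stops = 3 stops.

3 stops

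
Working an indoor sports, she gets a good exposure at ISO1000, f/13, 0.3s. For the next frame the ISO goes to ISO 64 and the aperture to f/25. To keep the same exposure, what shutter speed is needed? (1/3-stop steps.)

ISO: 1000 → 800 → 640 → 500 → 400 → 320 → 250 → 200 → 160 → 125 → 100 → 80 → 64 — 4 stops dropped (darker).
Aperture: f/13 → f/14 → f/16 → f/18 → f/20 → f/22 → f/25 — 2 stops smaller aperture (darker).
Net change so far: 6 stops darker. Offset with the shutter speed: 0.3 → 0.4 → 0.5 → 0.6 → 0.8 → 1 → 1.3 → 1.6 → 2 → 2.5 → 3.2 → 4 → 5 → 6 → 8 → 10 → 13 → 15 → 20.

20 s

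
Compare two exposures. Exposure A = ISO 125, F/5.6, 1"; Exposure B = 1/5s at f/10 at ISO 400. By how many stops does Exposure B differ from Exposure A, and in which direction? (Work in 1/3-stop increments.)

Aperture: f/5.6 → f/6.3 → f/7.1 → f/8 → f/9 → f/10 — 1 2/3 stops narrower (darker).
Shutter speed: 1 → 0.8 → 0.6 → 0.5 → 0.4 → 0.3 → 1/4 → 1/5 — 2 1/3 stops shorter (darker).
ISO: 125 → 160 → 200 → 250 → 320 → 400 — 1 2/3 stops raised (brighter).
Net: −1 2/3 −2 1/3 +1 2/3 = −2 1/3 stops.

2 1/3 stops darker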